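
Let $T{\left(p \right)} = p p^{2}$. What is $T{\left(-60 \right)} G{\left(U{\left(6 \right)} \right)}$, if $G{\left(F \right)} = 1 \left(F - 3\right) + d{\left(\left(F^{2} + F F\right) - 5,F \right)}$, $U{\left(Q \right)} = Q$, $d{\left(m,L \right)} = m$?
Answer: $-15120000$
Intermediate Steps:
$T{\left(p \right)} = p^{3}$
$G{\left(F \right)} = -8 + F + 2 F^{2}$ ($G{\left(F \right)} = 1 \left(F - 3\right) - \left(5 - F^{2} - F F\right) = 1 \left(-3 + F\right) + \left(\left(F^{2} + F^{2}\right) - 5\right) = \left(-3 + F\right) + \left(2 F^{2} - 5\right) = \left(-3 + F\right) + \left(-5 + 2 F^{2}\right) = -8 + F + 2 F^{2}$)
$T{\left(-60 \right)} G{\left(U{\left(6 \right)} \right)} = \left(-60\right)^{3} \left(-8 + 6 + 2 \cdot 6^{2}\right) = - 216000 \left(-8 + 6 + 2 \cdot 36\right) = - 216000 \left(-8 + 6 + 72\right) = \left(-216000\right) 70 = -15120000$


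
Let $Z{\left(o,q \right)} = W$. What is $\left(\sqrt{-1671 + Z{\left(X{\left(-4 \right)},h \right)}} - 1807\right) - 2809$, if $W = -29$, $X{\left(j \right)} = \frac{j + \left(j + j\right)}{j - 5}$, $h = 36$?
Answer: $-4616 + 10 i \sqrt{17} \approx -4616.0 + 41.231 i$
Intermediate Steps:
$X{\left(j \right)} = \frac{3 j}{-5 + j}$ ($X{\left(j \right)} = \frac{j + 2 j}{-5 + j} = \frac{3 j}{-5 + j}$)
$Z{\left(o,q \right)} = -29$
$\left(\sqrt{-1671 + Z{\left(X{\left(-4 \right)},h \right)}} - 1807\right) - 2809 = \left(\sqrt{-1671 - 29} - 1807\right) - 2809 = \left(\sqrt{-1700} - 1807\right) - 2809 = \left(10 i \sqrt{17} - 1807\right) - 2809 = \left(-1807 + 10 i \sqrt{17}\right) - 2809 = -4616 + 10 i \sqrt{17}$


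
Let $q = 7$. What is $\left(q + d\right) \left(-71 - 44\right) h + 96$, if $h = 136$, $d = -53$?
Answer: $719536$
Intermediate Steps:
$\left(q + d\right) \left(-71 - 44\right) h + 96 = \left(7 - 53\right) \left(-71 - 44\right) 136 + 96 = - 46 \left(-71 - 44\right) 136 + 96 = \left(-46\right) \left(-115\right) 136 + 96 = 5290 \cdot 136 + 96 = 719440 + 96 = 719536$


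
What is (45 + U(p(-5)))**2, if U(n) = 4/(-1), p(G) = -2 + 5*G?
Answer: 1681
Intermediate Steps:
U(n) = -4 (U(n) = 4*(-1) = -4)
(45 + U(p(-5)))**2 = (45 - 4)**2 = 41**2 = 1681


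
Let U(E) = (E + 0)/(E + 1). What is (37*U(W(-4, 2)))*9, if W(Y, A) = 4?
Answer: 1332/5 ≈ 266.40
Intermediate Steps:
U(E) = E/(1 + E)
(37*U(W(-4, 2)))*9 = (37*(4/(1 + 4)))*9 = (37*(4/5))*9 = (37*(4*(⅕)))*9 = (37*(⅘))*9 = (148/5)*9 = 1332/5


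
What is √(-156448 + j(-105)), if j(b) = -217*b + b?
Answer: 2*I*√33442 ≈ 365.74*I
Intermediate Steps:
j(b) = -216*b
√(-156448 + j(-105)) = √(-156448 - 216*(-105)) = √(-156448 + 22680) = √(-133768) = 2*I*√33442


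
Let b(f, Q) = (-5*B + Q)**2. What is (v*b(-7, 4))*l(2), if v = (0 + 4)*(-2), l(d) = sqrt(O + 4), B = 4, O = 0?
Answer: -4096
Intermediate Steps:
l(d) = 2 (l(d) = sqrt(0 + 4) = sqrt(4) = 2)
b(f, Q) = (-20 + Q)**2 (b(f, Q) = (-5*4 + Q)**2 = (-20 + Q)**2)
v = -8 (v = 4*(-2) = -8)
(v*b(-7, 4))*l(2) = -8*(-20 + 4)**2*2 = -8*(-16)**2*2 = -8*256*2 = -2048*2 = -4096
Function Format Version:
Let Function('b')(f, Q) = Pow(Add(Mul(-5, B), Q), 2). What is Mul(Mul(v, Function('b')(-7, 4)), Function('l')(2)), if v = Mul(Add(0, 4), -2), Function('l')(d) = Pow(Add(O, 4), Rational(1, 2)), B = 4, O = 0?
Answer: -4096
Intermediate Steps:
Function('l')(d) = 2 (Function('l')(d) = Pow(Add(0, 4), Rational(1, 2)) = Pow(4, Rational(1, 2)) = 2)
Function('b')(f, Q) = Pow(Add(-20, Q), 2) (Function('b')(f, Q) = Pow(Add(Mul(-5, 4), Q), 2) = Pow(Add(-20, Q), 2))
v = -8 (v = Mul(4, -2) = -8)
Mul(Mul(v, Function('b')(-7, 4)), Function('l')(2)) = Mul(Mul(-8, Pow(Add(-20, 4), 2)), 2) = Mul(Mul(-8, Pow(-16, 2)), 2) = Mul(Mul(-8, 256), 2) = Mul(-2048, 2) = -4096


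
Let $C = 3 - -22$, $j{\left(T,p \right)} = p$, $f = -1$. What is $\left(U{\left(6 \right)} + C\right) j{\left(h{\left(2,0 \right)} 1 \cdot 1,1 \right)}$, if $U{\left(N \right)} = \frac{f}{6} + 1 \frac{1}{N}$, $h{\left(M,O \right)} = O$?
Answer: $25$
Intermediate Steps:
$U{\left(N \right)} = - \frac{1}{6} + \frac{1}{N}$ ($U{\left(N \right)} = - \frac{1}{6} + 1 \frac{1}{N} = \left(-1\right) \frac{1}{6} + \frac{1}{N} = - \frac{1}{6} + \frac{1}{N}$)
$C = 25$ ($C = 3 + 22 = 25$)
$\left(U{\left(6 \right)} + C\right) j{\left(h{\left(2,0 \right)} 1 \cdot 1,1 \right)} = \left(\frac{6 - 6}{6 \cdot 6} + 25\right) 1 = \left(\frac{1}{6} \cdot \frac{1}{6} \left(6 - 6\right) + 25\right) 1 = \left(\frac{1}{6} \cdot \frac{1}{6} \cdot 0 + 25\right) 1 = \left(0 + 25\right) 1 = 25 \cdot 1 = 25$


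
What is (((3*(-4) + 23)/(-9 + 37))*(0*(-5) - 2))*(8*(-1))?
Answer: 44/7 ≈ 6.2857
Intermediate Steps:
(((3*(-4) + 23)/(-9 + 37))*(0*(-5) - 2))*(8*(-1)) = (((-12 + 23)/28)*(0 - 2))*(-8) = ((11*(1/28))*(-2))*(-8) = ((11/28)*(-2))*(-8) = -11/14*(-8) = 44/7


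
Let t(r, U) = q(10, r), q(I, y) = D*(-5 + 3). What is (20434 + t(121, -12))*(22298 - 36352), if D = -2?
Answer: -287235652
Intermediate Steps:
q(I, y) = 4 (q(I, y) = -2*(-5 + 3) = -2*(-2) = 4)
t(r, U) = 4
(20434 + t(121, -12))*(22298 - 36352) = (20434 + 4)*(22298 - 36352) = 20438*(-14054) = -287235652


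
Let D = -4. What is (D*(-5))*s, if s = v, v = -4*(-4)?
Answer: 320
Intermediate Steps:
v = 16
s = 16
(D*(-5))*s = -4*(-5)*16 = 20*16 = 320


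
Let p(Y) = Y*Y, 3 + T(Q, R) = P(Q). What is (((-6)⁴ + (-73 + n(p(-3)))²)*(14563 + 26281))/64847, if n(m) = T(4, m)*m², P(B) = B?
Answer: 55547840/64847 ≈ 856.60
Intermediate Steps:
T(Q, R) = -3 + Q
p(Y) = Y²
n(m) = m² (n(m) = (-3 + 4)*m² = 1*m² = m²)
(((-6)⁴ + (-73 + n(p(-3)))²)*(14563 + 26281))/64847 = (((-6)⁴ + (-73 + ((-3)²)²)²)*(14563 + 26281))/64847 = ((1296 + (-73 + 9²)²)*40844)*(1/64847) = ((1296 + (-73 + 81)²)*40844)*(1/64847) = ((1296 + 8²)*40844)*(1/64847) = ((1296 + 64)*40844)*(1/64847) = (1360*40844)*(1/64847) = 55547840*(1/64847) = 55547840/64847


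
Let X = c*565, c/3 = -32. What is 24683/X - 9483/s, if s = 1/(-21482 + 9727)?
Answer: 6046277324917/54240 ≈ 1.1147e+8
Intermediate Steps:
c = -96 (c = 3*(-32) = -96)
s = -1/11755 (s = 1/(-11755) = -1/11755 ≈ -8.5070e-5)
X = -54240 (X = -96*565 = -54240)
24683/X - 9483/s = 24683/(-54240) - 9483/(-1/11755) = 24683*(-1/54240) - 9483*(-11755) = -24683/54240 + 111472665 = 6046277324917/54240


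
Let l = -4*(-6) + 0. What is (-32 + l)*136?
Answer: -1088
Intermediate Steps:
l = 24 (l = 24 + 0 = 24)
(-32 + l)*136 = (-32 + 24)*136 = -8*136 = -1088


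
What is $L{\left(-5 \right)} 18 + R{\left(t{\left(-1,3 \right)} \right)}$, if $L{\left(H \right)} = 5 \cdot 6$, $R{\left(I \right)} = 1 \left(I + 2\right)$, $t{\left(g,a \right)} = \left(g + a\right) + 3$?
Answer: $547$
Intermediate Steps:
$t{\left(g,a \right)} = 3 + a + g$ ($t{\left(g,a \right)} = \left(a + g\right) + 3 = 3 + a + g$)
$R{\left(I \right)} = 2 + I$ ($R{\left(I \right)} = 1 \left(2 + I\right) = 2 + I$)
$L{\left(H \right)} = 30$
$L{\left(-5 \right)} 18 + R{\left(t{\left(-1,3 \right)} \right)} = 30 \cdot 18 + \left(2 + \left(3 + 3 - 1\right)\right) = 540 + \left(2 + 5\right) = 540 + 7 = 547$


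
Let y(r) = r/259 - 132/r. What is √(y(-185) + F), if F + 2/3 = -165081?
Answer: I*√2491614750030/3885 ≈ 406.3*I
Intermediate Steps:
F = -495245/3 (F = -⅔ - 165081 = -495245/3 ≈ -1.6508e+5)
y(r) = -132/r + r/259 (y(r) = r*(1/259) - 132/r = r/259 - 132/r = -132/r + r/259)
√(y(-185) + F) = √((-132/(-185) + (1/259)*(-185)) - 495245/3) = √((-132*(-1/185) - 5/7) - 495245/3) = √((132/185 - 5/7) - 495245/3) = √(-1/1295 - 495245/3) = √(-641342278/3885) = I*√2491614750030/3885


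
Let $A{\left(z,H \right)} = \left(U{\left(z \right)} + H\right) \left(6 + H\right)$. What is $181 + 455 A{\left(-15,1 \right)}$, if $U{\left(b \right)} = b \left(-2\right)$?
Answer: $98916$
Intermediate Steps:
$U{\left(b \right)} = - 2 b$
$A{\left(z,H \right)} = \left(6 + H\right) \left(H - 2 z\right)$ ($A{\left(z,H \right)} = \left(- 2 z + H\right) \left(6 + H\right) = \left(H - 2 z\right) \left(6 + H\right) = \left(6 + H\right) \left(H - 2 z\right)$)
$181 + 455 A{\left(-15,1 \right)} = 181 + 455 \left(1^{2} - -180 + 6 \cdot 1 - 2 \left(-15\right)\right) = 181 + 455 \left(1 + 180 + 6 + 30\right) = 181 + 455 \cdot 217 = 181 + 98735 = 98916$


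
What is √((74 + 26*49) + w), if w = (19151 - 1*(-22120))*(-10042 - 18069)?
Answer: I*√1160167733 ≈ 34061.0*I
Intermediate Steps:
w = -1160169081 (w = (19151 + 22120)*(-28111) = 41271*(-28111) = -1160169081)
√((74 + 26*49) + w) = √((74 + 26*49) - 1160169081) = √((74 + 1274) - 1160169081) = √(1348 - 1160169081) = √(-1160167733) = I*√1160167733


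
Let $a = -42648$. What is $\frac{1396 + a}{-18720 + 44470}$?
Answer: $- \frac{20626}{12875} \approx -1.602$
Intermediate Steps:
$\frac{1396 + a}{-18720 + 44470} = \frac{1396 - 42648}{-18720 + 44470} = - \frac{41252}{25750} = \left(-41252\right) \frac{1}{25750} = - \frac{20626}{12875}$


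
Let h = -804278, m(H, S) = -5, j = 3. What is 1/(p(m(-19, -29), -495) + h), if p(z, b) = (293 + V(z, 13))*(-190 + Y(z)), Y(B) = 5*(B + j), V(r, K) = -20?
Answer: -1/858878 ≈ -1.1643e-6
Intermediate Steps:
Y(B) = 15 + 5*B (Y(B) = 5*(B + 3) = 5*(3 + B) = 15 + 5*B)
p(z, b) = -47775 + 1365*z (p(z, b) = (293 - 20)*(-190 + (15 + 5*z)) = 273*(-175 + 5*z) = -47775 + 1365*z)
1/(p(m(-19, -29), -495) + h) = 1/((-47775 + 1365*(-5)) - 804278) = 1/((-47775 - 6825) - 804278) = 1/(-54600 - 804278) = 1/(-858878) = -1/858878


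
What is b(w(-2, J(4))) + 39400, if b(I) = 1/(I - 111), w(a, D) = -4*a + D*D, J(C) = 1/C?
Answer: 64891784/1647 ≈ 39400.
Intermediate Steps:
w(a, D) = D² - 4*a (w(a, D) = -4*a + D² = D² - 4*a)
b(I) = 1/(-111 + I)
b(w(-2, J(4))) + 39400 = 1/(-111 + ((1/4)² - 4*(-2))) + 39400 = 1/(-111 + ((¼)² + 8)) + 39400 = 1/(-111 + (1/16 + 8)) + 39400 = 1/(-111 + 129/16) + 39400 = 1/(-1647/16) + 39400 = -16/1647 + 39400 = 64891784/1647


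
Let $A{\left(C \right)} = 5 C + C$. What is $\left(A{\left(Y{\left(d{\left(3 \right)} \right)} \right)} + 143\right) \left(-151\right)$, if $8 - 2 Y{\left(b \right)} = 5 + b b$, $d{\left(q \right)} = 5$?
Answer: $-11627$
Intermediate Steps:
$Y{\left(b \right)} = \frac{3}{2} - \frac{b^{2}}{2}$ ($Y{\left(b \right)} = 4 - \frac{5 + b b}{2} = 4 - \frac{5 + b^{2}}{2} = 4 - \left(\frac{5}{2} + \frac{b^{2}}{2}\right) = \frac{3}{2} - \frac{b^{2}}{2}$)
$A{\left(C \right)} = 6 C$
$\left(A{\left(Y{\left(d{\left(3 \right)} \right)} \right)} + 143\right) \left(-151\right) = \left(6 \left(\frac{3}{2} - \frac{5^{2}}{2}\right) + 143\right) \left(-151\right) = \left(6 \left(\frac{3}{2} - \frac{25}{2}\right) + 143\right) \left(-151\right) = \left(6 \left(-11\right) + 143\right) \left(-151\right) = \left(-66 + 143\right) \left(-151\right) = 77 \left(-151\right) = -11627$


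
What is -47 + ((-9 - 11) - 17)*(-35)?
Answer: 1248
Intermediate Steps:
-47 + ((-9 - 11) - 17)*(-35) = -47 + (-20 - 17)*(-35) = -47 - 37*(-35) = -47 + 1295 = 1248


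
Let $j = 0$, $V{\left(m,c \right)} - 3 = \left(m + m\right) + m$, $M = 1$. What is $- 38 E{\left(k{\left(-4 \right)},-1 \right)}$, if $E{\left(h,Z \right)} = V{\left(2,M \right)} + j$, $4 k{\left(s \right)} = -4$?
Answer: $-342$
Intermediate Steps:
$k{\left(s \right)} = -1$ ($k{\left(s \right)} = \frac{1}{4} \left(-4\right) = -1$)
$V{\left(m,c \right)} = 3 + 3 m$ ($V{\left(m,c \right)} = 3 + \left(\left(m + m\right) + m\right) = 3 + \left(2 m + m\right) = 3 + 3 m$)
$E{\left(h,Z \right)} = 9$ ($E{\left(h,Z \right)} = \left(3 + 3 \cdot 2\right) + 0 = \left(3 + 6\right) + 0 = 9 + 0 = 9$)
$- 38 E{\left(k{\left(-4 \right)},-1 \right)} = \left(-38\right) 9 = -342$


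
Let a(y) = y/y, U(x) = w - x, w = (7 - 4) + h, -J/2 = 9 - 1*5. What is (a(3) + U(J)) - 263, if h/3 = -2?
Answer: -257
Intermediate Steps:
J = -8 (J = -2*(9 - 1*5) = -2*(9 - 5) = -2*4 = -8)
h = -6 (h = 3*(-2) = -6)
w = -3 (w = (7 - 4) - 6 = 3 - 6 = -3)
U(x) = -3 - x
a(y) = 1
(a(3) + U(J)) - 263 = (1 + (-3 - 1*(-8))) - 263 = (1 + (-3 + 8)) - 263 = (1 + 5) - 263 = 6 - 263 = -257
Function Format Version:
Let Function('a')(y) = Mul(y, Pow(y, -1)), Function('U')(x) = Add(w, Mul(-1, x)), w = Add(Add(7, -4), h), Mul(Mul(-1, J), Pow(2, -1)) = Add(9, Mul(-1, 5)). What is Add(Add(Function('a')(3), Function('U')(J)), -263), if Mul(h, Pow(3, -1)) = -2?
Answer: -257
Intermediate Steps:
J = -8 (J = Mul(-2, Add(9, Mul(-1, 5))) = Mul(-2, Add(9, -5)) = Mul(-2, 4) = -8)
h = -6 (h = Mul(3, -2) = -6)
w = -3 (w = Add(Add(7, -4), -6) = Add(3, -6) = -3)
Function('U')(x) = Add(-3, Mul(-1, x))
Function('a')(y) = 1
Add(Add(Function('a')(3), Function('U')(J)), -263) = Add(Add(1, Add(-3, Mul(-1, -8))), -263) = Add(Add(1, Add(-3, 8)), -263) = Add(Add(1, 5), -263) = Add(6, -263) = -257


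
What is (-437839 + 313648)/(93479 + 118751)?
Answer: -124191/212230 ≈ -0.58517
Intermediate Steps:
(-437839 + 313648)/(93479 + 118751) = -124191/212230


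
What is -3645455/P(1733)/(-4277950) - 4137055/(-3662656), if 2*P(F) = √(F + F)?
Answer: 4137055/3662656 + 729091*√3466/1482737470 ≈ 1.1585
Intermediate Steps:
P(F) = √2*√F/2 (P(F) = √(F + F)/2 = √(2*F)/2 = (√2*√F)/2 = √2*√F/2)
-3645455/P(1733)/(-4277950) - 4137055/(-3662656) = -3645455*√3466/1733/(-4277950) - 4137055/(-3662656) = -3645455*√3466/1733*(-1/4277950) - 4137055*(-1/3662656) = -3645455*√3466/1733*(-1/4277950) + 4137055/3662656 = 729091*√3466/1482737470 + 4137055/3662656 = 4137055/3662656 + 729091*√3466/1482737470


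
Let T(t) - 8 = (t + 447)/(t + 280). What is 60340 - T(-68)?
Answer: 12790005/212 ≈ 60330.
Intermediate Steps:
T(t) = 8 + (447 + t)/(280 + t) (T(t) = 8 + (t + 447)/(t + 280) = 8 + (447 + t)/(280 + t))
60340 - T(-68) = 60340 - (2687 + 9*(-68))/(280 - 68) = 60340 - (2687 - 612)/212 = 60340 - 2075/212 = 12790005/212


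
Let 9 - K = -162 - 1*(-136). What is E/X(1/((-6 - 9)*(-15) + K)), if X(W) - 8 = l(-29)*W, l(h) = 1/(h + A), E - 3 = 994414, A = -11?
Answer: 10341936800/83199 ≈ 1.2430e+5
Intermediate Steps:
E = 994417 (E = 3 + 994414 = 994417)
K = 35 (K = 9 - (-162 - 1*(-136)) = 9 - (-162 + 136) = 9 - 1*(-26) = 9 + 26 = 35)
l(h) = 1/(-11 + h) (l(h) = 1/(h - 11) = 1/(-11 + h))
X(W) = 8 - W/40 (X(W) = 8 + W/(-11 - 29) = 8 + W/(-40) = 8 - W/40)
E/X(1/((-6 - 9)*(-15) + K)) = 994417/(8 - 1/(40*((-6 - 9)*(-15) + 35))) = 994417/(8 - 1/(40*(-15*(-15) + 35))) = 994417/(8 - 1/(40*(225 + 35))) = 994417/(8 - 1/40/260) = 994417/(8 - 1/40*1/260) = 994417/(8 - 1/10400) = 994417/(83199/10400) = 994417*(10400/83199) = 10341936800/83199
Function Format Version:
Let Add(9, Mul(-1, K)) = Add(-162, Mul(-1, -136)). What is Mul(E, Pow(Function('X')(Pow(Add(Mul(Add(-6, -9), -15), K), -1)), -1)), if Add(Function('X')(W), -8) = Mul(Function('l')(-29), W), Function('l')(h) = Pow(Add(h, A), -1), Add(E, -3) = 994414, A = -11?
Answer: Rational(10341936800, 83199) ≈ 1.2430e+5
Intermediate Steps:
E = 994417 (E = Add(3, 994414) = 994417)
K = 35 (K = Add(9, Mul(-1, Add(-162, Mul(-1, -136)))) = Add(9, Mul(-1, Add(-162, 136))) = Add(9, Mul(-1, -26)) = Add(9, 26) = 35)
Function('l')(h) = Pow(Add(-11, h), -1) (Function('l')(h) = Pow(Add(h, -11), -1) = Pow(Add(-11, h), -1))
Function('X')(W) = Add(8, Mul(Rational(-1, 40), W)) (Function('X')(W) = Add(8, Mul(Pow(Add(-11, -29), -1), W)) = Add(8, Mul(Pow(-40, -1), W)) = Add(8, Mul(Rational(-1, 40), W)))
Mul(E, Pow(Function('X')(Pow(Add(Mul(Add(-6, -9), -15), K), -1)), -1)) = Mul(994417, Pow(Add(8, Mul(Rational(-1, 40), Pow(Add(Mul(Add(-6, -9), -15), 35), -1))), -1)) = Mul(994417, Pow(Add(8, Mul(Rational(-1, 40), Pow(Add(Mul(-15, -15), 35), -1))), -1)) = Mul(994417, Pow(Add(8, Mul(Rational(-1, 40), Pow(Add(225, 35), -1))), -1)) = Mul(994417, Pow(Add(8, Mul(Rational(-1, 40), Pow(260, -1))), -1)) = Mul(994417, Pow(Add(8, Mul(Rational(-1, 40), Rational(1, 260))), -1)) = Mul(994417, Pow(Add(8, Rational(-1, 10400)), -1)) = Mul(994417, Pow(Rational(83199, 10400), -1)) = Mul(994417, Rational(10400, 83199)) = Rational(10341936800, 83199)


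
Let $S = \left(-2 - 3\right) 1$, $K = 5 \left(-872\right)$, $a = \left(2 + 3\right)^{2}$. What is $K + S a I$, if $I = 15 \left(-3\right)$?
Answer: $1265$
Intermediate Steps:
$a = 25$ ($a = 5^{2} = 25$)
$K = -4360$
$I = -45$
$S = -5$ ($S = \left(-5\right) 1 = -5$)
$K + S a I = -4360 + \left(-5\right) 25 \left(-45\right) = -4360 - -5625 = -4360 + 5625 = 1265$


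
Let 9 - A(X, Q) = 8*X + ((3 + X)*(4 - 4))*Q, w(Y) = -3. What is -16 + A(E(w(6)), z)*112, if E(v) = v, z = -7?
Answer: 3680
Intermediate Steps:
A(X, Q) = 9 - 8*X (A(X, Q) = 9 - (8*X + ((3 + X)*(4 - 4))*Q) = 9 - (8*X + ((3 + X)*0)*Q) = 9 - (8*X + 0*Q) = 9 - (8*X + 0) = 9 - 8*X)
-16 + A(E(w(6)), z)*112 = -16 + (9 - 8*(-3))*112 = -16 + (9 + 24)*112 = -16 + 33*112 = -16 + 3696 = 3680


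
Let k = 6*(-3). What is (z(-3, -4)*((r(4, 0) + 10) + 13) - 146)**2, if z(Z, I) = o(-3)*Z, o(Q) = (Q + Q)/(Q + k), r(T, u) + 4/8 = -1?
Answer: 1324801/49 ≈ 27037.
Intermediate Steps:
k = -18
r(T, u) = -3/2 (r(T, u) = -1/2 - 1 = -3/2)
o(Q) = 2*Q/(-18 + Q) (o(Q) = (Q + Q)/(Q - 18) = (2*Q)/(-18 + Q) = 2*Q/(-18 + Q))
z(Z, I) = 2*Z/7 (z(Z, I) = (2*(-3)/(-18 - 3))*Z = (2*(-3)/(-21))*Z = (2*(-3)*(-1/21))*Z = 2*Z/7)
(z(-3, -4)*((r(4, 0) + 10) + 13) - 146)**2 = (((2/7)*(-3))*((-3/2 + 10) + 13) - 146)**2 = (-6*(17/2 + 13)/7 - 146)**2 = (-6/7*43/2 - 146)**2 = (-129/7 - 146)**2 = (-1151/7)**2 = 1324801/49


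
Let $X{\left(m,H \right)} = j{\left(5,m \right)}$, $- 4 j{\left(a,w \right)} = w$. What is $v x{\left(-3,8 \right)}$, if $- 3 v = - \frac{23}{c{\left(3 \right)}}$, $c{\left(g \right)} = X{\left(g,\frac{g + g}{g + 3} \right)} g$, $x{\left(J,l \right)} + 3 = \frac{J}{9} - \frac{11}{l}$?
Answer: $\frac{2599}{162} \approx 16.043$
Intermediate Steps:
$j{\left(a,w \right)} = - \frac{w}{4}$
$x{\left(J,l \right)} = -3 - \frac{11}{l} + \frac{J}{9}$ ($x{\left(J,l \right)} = -3 + \left(\frac{J}{9} - \frac{11}{l}\right) = -3 + \left(- \frac{11}{l} + \frac{J}{9}\right) = -3 - \frac{11}{l} + \frac{J}{9}$)
$X{\left(m,H \right)} = - \frac{m}{4}$
$c{\left(g \right)} = - \frac{g^{2}}{4}$ ($c{\left(g \right)} = - \frac{g}{4} g = - \frac{g^{2}}{4}$)
$v = - \frac{92}{27}$ ($v = - \frac{\left(-23\right) \frac{1}{\left(- \frac{1}{4}\right) 3^{2}}}{3} = - \frac{\left(-23\right) \frac{1}{\left(- \frac{1}{4}\right) 9}}{3} = - \frac{\left(-23\right) \frac{1}{- \frac{9}{4}}}{3} = - \frac{\left(-23\right) \left(- \frac{4}{9}\right)}{3} = \left(- \frac{1}{3}\right) \frac{92}{9} = - \frac{92}{27} \approx -3.4074$)
$v x{\left(-3,8 \right)} = - \frac{92 \left(-3 - \frac{11}{8} + \frac{1}{9} \left(-3\right)\right)}{27} = - \frac{92 \left(-3 - \frac{11}{8} - \frac{1}{3}\right)}{27} = \left(- \frac{92}{27}\right) \left(- \frac{113}{24}\right) = \frac{2599}{162}$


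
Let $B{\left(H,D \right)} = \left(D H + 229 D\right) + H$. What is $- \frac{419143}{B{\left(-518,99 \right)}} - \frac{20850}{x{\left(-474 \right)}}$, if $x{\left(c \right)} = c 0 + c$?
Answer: $\frac{134335572}{2301191} \approx 58.377$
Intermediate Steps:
$x{\left(c \right)} = c$ ($x{\left(c \right)} = 0 + c = c$)
$B{\left(H,D \right)} = H + 229 D + D H$ ($B{\left(H,D \right)} = \left(229 D + D H\right) + H = H + 229 D + D H$)
$- \frac{419143}{B{\left(-518,99 \right)}} - \frac{20850}{x{\left(-474 \right)}} = - \frac{419143}{-518 + 229 \cdot 99 + 99 \left(-518\right)} - \frac{20850}{-474} = - \frac{419143}{-518 + 22671 - 51282} - - \frac{3475}{79} = - \frac{419143}{-29129} + \frac{3475}{79} = \left(-419143\right) \left(- \frac{1}{29129}\right) + \frac{3475}{79} = \frac{419143}{29129} + \frac{3475}{79} = \frac{134335572}{2301191}$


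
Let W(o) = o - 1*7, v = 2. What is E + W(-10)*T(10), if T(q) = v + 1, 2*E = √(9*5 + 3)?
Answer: -51 + 2*√3 ≈ -47.536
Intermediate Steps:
W(o) = -7 + o (W(o) = o - 7 = -7 + o)
E = 2*√3 (E = √(9*5 + 3)/2 = √(45 + 3)/2 = √48/2 = (4*√3)/2 = 2*√3 ≈ 3.4641)
T(q) = 3 (T(q) = 2 + 1 = 3)
E + W(-10)*T(10) = 2*√3 + (-7 - 10)*3 = 2*√3 - 17*3 = 2*√3 - 51 = -51 + 2*√3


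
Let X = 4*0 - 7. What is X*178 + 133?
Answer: -1113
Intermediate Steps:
X = -7 (X = 0 - 7 = -7)
X*178 + 133 = -7*178 + 133 = -1246 + 133 = -1113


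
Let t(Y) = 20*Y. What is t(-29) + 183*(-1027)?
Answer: -188521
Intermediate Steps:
t(-29) + 183*(-1027) = 20*(-29) + 183*(-1027) = -580 - 187941 = -188521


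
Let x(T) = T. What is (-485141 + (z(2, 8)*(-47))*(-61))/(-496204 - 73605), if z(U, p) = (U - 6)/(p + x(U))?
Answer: 2431439/2849045 ≈ 0.85342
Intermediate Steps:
z(U, p) = (-6 + U)/(U + p) (z(U, p) = (U - 6)/(p + U) = (-6 + U)/(U + p))
(-485141 + (z(2, 8)*(-47))*(-61))/(-496204 - 73605) = (-485141 + (((-6 + 2)/(2 + 8))*(-47))*(-61))/(-496204 - 73605) = (-485141 + ((-4/10)*(-47))*(-61))/(-569809) = (-485141 + (((1/10)*(-4))*(-47))*(-61))*(-1/569809) = (-485141 - 2/5*(-47)*(-61))*(-1/569809) = (-485141 + (94/5)*(-61))*(-1/569809) = (-485141 - 5734/5)*(-1/569809) = -2431439/5*(-1/569809) = 2431439/2849045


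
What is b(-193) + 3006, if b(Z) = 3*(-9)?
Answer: 2979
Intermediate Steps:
b(Z) = -27
b(-193) + 3006 = -27 + 3006 = 2979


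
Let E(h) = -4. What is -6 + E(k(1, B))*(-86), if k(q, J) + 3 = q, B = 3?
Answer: 338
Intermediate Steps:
k(q, J) = -3 + q
-6 + E(k(1, B))*(-86) = -6 - 4*(-86) = -6 + 344 = 338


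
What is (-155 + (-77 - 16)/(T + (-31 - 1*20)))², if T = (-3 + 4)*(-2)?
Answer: 65966884/2809 ≈ 23484.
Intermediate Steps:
T = -2 (T = 1*(-2) = -2)
(-155 + (-77 - 16)/(T + (-31 - 1*20)))² = (-155 + (-77 - 16)/(-2 + (-31 - 1*20)))² = (-155 - 93/(-2 + (-31 - 20)))² = (-155 - 93/(-2 - 51))² = (-155 - 93/(-53))² = (-155 - 93*(-1/53))² = (-155 + 93/53)² = (-8122/53)² = 65966884/2809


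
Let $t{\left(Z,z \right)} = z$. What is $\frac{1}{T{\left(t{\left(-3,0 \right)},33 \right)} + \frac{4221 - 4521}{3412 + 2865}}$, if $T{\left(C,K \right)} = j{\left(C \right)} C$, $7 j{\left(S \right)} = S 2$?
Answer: $- \frac{6277}{300} \approx -20.923$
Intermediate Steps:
$j{\left(S \right)} = \frac{2 S}{7}$ ($j{\left(S \right)} = \frac{S 2}{7} = \frac{2 S}{7}$)
$T{\left(C,K \right)} = \frac{2 C^{2}}{7}$ ($T{\left(C,K \right)} = \frac{2 C}{7} C = \frac{2 C^{2}}{7}$)
$\frac{1}{T{\left(t{\left(-3,0 \right)},33 \right)} + \frac{4221 - 4521}{3412 + 2865}} = \frac{1}{\frac{2 \cdot 0^{2}}{7} + \frac{4221 - 4521}{3412 + 2865}} = \frac{1}{\frac{2}{7} \cdot 0 - \frac{300}{6277}} = \frac{1}{0 - \frac{300}{6277}} = \frac{1}{- \frac{300}{6277}} = - \frac{6277}{300}$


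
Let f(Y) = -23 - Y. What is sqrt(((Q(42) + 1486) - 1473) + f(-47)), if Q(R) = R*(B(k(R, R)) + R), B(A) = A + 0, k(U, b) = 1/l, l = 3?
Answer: 11*sqrt(15) ≈ 42.603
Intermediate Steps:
k(U, b) = 1/3
B(A) = A
Q(R) = R*(1/3 + R)
sqrt(((Q(42) + 1486) - 1473) + f(-47)) = sqrt(((42*(1/3 + 42) + 1486) - 1473) + (-23 - 1*(-47))) = sqrt(((42*(127/3) + 1486) - 1473) + (-23 + 47)) = sqrt(((1778 + 1486) - 1473) + 24) = sqrt((3264 - 1473) + 24) = sqrt(1791 + 24) = sqrt(1815) = 11*sqrt(15)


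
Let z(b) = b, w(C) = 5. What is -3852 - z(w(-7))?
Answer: -3857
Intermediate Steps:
-3852 - z(w(-7)) = -3852 - 1*5 = -3852 - 5 = -3857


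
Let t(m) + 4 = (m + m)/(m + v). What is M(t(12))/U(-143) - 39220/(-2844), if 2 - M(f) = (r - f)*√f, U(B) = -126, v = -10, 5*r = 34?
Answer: 22852/1659 - 2*√2/105 ≈ 13.748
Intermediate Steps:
r = 34/5 (r = (⅕)*34 = 34/5 ≈ 6.8000)
t(m) = -4 + 2*m/(-10 + m) (t(m) = -4 + (m + m)/(m - 10) = -4 + (2*m)/(-10 + m) = -4 + 2*m/(-10 + m))
M(f) = 2 - √f*(34/5 - f) (M(f) = 2 - (34/5 - f)*√f = 2 - √f*(34/5 - f))
M(t(12))/U(-143) - 39220/(-2844) = (2 + (2*(20 - 1*12)/(-10 + 12))^(3/2) - 34*√2*√(20 - 1*12)/√(-10 + 12)/5)/(-126) - 39220/(-2844) = (2 + (2*(20 - 12)/2)^(3/2) - 34*√(20 - 12)/5)*(-1/126) - 39220*(-1/2844) = (2 + (2*(½)*8)^(3/2) - 34*2*√2/5)*(-1/126) + 9805/711 = (2 + 8^(3/2) - 68*√2/5)*(-1/126) + 9805/711 = (2 + 16*√2 - 68*√2/5)*(-1/126) + 9805/711 = (2 + 12*√2/5)*(-1/126) + 9805/711 = (-1/63 - 2*√2/105) + 9805/711 = 22852/1659 - 2*√2/105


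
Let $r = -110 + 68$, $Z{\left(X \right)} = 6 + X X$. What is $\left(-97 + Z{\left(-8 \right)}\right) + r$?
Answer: $-69$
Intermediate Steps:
$Z{\left(X \right)} = 6 + X^{2}$
$r = -42$
$\left(-97 + Z{\left(-8 \right)}\right) + r = \left(-97 + \left(6 + \left(-8\right)^{2}\right)\right) - 42 = \left(-97 + \left(6 + 64\right)\right) - 42 = \left(-97 + 70\right) - 42 = -27 - 42 = -69$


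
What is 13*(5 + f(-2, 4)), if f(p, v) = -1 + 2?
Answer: 78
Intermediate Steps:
f(p, v) = 1
13*(5 + f(-2, 4)) = 13*(5 + 1) = 13*6 = 78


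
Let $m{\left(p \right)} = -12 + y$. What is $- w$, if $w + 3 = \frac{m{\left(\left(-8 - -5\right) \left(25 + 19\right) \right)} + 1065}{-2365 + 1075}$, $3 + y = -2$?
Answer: $\frac{2459}{645} \approx 3.8124$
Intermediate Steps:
$y = -5$ ($y = -3 - 2 = -5$)
$m{\left(p \right)} = -17$ ($m{\left(p \right)} = -12 - 5 = -17$)
$w = - \frac{2459}{645}$ ($w = -3 + \frac{-17 + 1065}{-2365 + 1075} = -3 + \frac{1048}{-1290} = -3 + 1048 \left(- \frac{1}{1290}\right) = -3 - \frac{524}{645} = - \frac{2459}{645} \approx -3.8124$)
$- w = \left(-1\right) \left(- \frac{2459}{645}\right) = \frac{2459}{645}$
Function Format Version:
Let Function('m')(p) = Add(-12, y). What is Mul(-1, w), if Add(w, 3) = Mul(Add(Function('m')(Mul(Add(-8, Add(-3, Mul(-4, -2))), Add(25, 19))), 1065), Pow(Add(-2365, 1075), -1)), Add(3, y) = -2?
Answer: Rational(2459, 645) ≈ 3.8124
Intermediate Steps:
y = -5 (y = Add(-3, -2) = -5)
Function('m')(p) = -17 (Function('m')(p) = Add(-12, -5) = -17)
w = Rational(-2459, 645) (w = Add(-3, Mul(Add(-17, 1065), Pow(Add(-2365, 1075), -1))) = Add(-3, Mul(1048, Pow(-1290, -1))) = Add(-3, Mul(1048, Rational(-1, 1290))) = Add(-3, Rational(-524, 645)) = Rational(-2459, 645) ≈ -3.8124)
Mul(-1, w) = Mul(-1, Rational(-2459, 645)) = Rational(2459, 645)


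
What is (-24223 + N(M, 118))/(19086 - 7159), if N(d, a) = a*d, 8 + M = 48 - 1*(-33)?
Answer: -15609/11927 ≈ -1.3087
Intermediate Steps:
M = 73 (M = -8 + (48 - 1*(-33)) = -8 + (48 + 33) = -8 + 81 = 73)
(-24223 + N(M, 118))/(19086 - 7159) = (-24223 + 118*73)/(19086 - 7159) = (-24223 + 8614)/11927 = -15609*1/11927 = -15609/11927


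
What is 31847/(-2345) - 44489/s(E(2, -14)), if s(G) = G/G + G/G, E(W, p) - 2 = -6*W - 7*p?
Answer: -104390399/4690 ≈ -22258.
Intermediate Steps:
E(W, p) = 2 - 7*p - 6*W (E(W, p) = 2 + (-6*W - 7*p) = 2 + (-7*p - 6*W) = 2 - 7*p - 6*W)
s(G) = 2 (s(G) = 1 + 1 = 2)
31847/(-2345) - 44489/s(E(2, -14)) = 31847/(-2345) - 44489/2 = 31847*(-1/2345) - 44489*1/2 = -31847/2345 - 44489/2 = -104390399/4690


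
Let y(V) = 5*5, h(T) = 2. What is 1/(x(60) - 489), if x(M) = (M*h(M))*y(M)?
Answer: 1/2511 ≈ 0.00039825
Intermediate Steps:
y(V) = 25
x(M) = 50*M (x(M) = (M*2)*25 = (2*M)*25 = 50*M)
1/(x(60) - 489) = 1/(50*60 - 489) = 1/(3000 - 489) = 1/2511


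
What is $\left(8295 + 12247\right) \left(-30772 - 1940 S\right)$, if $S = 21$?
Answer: $-1468999504$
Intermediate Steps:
$\left(8295 + 12247\right) \left(-30772 - 1940 S\right) = \left(8295 + 12247\right) \left(-30772 - 40740\right) = 20542 \left(-30772 - 40740\right) = 20542 \left(-71512\right) = -1468999504$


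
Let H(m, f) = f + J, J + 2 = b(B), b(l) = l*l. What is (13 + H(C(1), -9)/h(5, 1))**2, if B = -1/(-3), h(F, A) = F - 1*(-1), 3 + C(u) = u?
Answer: 91204/729 ≈ 125.11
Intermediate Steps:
C(u) = -3 + u
h(F, A) = 1 + F (h(F, A) = F + 1 = 1 + F)
B = 1/3 (B = -1*(-1/3) = 1/3 ≈ 0.33333)
b(l) = l**2
J = -17/9 (J = -2 + (1/3)**2 = -2 + 1/9 = -17/9 ≈ -1.8889)
H(m, f) = -17/9 + f (H(m, f) = f - 17/9 = -17/9 + f)
(13 + H(C(1), -9)/h(5, 1))**2 = (13 + (-17/9 - 9)/(1 + 5))**2 = (13 - 98/9/6)**2 = (13 - 98/9*1/6)**2 = (13 - 49/27)**2 = (302/27)**2 = 91204/729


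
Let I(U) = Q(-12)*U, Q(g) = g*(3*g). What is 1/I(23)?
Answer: 1/9936 ≈ 0.00010064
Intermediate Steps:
Q(g) = 3*g²
I(U) = 432*U (I(U) = (3*(-12)²)*U = (3*144)*U = 432*U)
1/I(23) = 1/(432*23) = 1/9936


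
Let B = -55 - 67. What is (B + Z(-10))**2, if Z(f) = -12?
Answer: 17956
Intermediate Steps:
B = -122
(B + Z(-10))**2 = (-122 - 12)**2 = (-134)**2 = 17956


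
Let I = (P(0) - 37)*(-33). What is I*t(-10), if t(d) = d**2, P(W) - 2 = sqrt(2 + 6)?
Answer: 115500 - 6600*sqrt(2) ≈ 1.0617e+5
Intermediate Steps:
P(W) = 2 + 2*sqrt(2) (P(W) = 2 + sqrt(2 + 6) = 2 + sqrt(8) = 2 + 2*sqrt(2))
I = 1155 - 66*sqrt(2) (I = ((2 + 2*sqrt(2)) - 37)*(-33) = (-35 + 2*sqrt(2))*(-33) = 1155 - 66*sqrt(2) ≈ 1061.7)
I*t(-10) = (1155 - 66*sqrt(2))*(-10)**2 = (1155 - 66*sqrt(2))*100 = 115500 - 6600*sqrt(2)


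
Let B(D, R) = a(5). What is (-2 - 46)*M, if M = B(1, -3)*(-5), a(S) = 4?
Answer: 960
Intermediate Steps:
B(D, R) = 4
M = -20 (M = 4*(-5) = -20)
(-2 - 46)*M = (-2 - 46)*(-20) = -48*(-20) = 960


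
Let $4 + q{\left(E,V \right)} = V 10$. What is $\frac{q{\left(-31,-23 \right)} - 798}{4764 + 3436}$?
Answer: $- \frac{129}{1025} \approx -0.12585$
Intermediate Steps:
$q{\left(E,V \right)} = -4 + 10 V$ ($q{\left(E,V \right)} = -4 + V 10 = -4 + 10 V$)
$\frac{q{\left(-31,-23 \right)} - 798}{4764 + 3436} = \frac{\left(-4 + 10 \left(-23\right)\right) - 798}{4764 + 3436} = \frac{\left(-4 - 230\right) - 798}{8200} = \left(-234 - 798\right) \frac{1}{8200} = \left(-1032\right) \frac{1}{8200} = - \frac{129}{1025}$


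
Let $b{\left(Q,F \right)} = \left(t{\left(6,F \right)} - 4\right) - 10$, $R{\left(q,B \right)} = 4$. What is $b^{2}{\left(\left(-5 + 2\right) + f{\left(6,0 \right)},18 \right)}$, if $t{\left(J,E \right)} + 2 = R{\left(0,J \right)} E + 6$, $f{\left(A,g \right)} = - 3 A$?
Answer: $3844$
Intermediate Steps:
$t{\left(J,E \right)} = 4 + 4 E$ ($t{\left(J,E \right)} = -2 + \left(4 E + 6\right) = -2 + \left(6 + 4 E\right) = 4 + 4 E$)
$b{\left(Q,F \right)} = -10 + 4 F$ ($b{\left(Q,F \right)} = \left(\left(4 + 4 F\right) - 4\right) - 10 = 4 F - 10 = -10 + 4 F$)
$b^{2}{\left(\left(-5 + 2\right) + f{\left(6,0 \right)},18 \right)} = \left(-10 + 4 \cdot 18\right)^{2} = \left(-10 + 72\right)^{2} = 62^{2} = 3844$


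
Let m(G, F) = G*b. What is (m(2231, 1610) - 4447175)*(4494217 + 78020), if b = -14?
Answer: -20476347330933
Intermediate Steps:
m(G, F) = -14*G (m(G, F) = G*(-14) = -14*G)
(m(2231, 1610) - 4447175)*(4494217 + 78020) = (-14*2231 - 4447175)*(4494217 + 78020) = (-31234 - 4447175)*4572237 = -4478409*4572237 = -20476347330933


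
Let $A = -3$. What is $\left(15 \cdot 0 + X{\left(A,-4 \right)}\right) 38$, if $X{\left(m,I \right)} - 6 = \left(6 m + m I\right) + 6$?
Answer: $228$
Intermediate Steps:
$X{\left(m,I \right)} = 12 + 6 m + I m$ ($X{\left(m,I \right)} = 6 + \left(\left(6 m + m I\right) + 6\right) = 6 + \left(\left(6 m + I m\right) + 6\right) = 6 + \left(6 + 6 m + I m\right) = 12 + 6 m + I m$)
$\left(15 \cdot 0 + X{\left(A,-4 \right)}\right) 38 = \left(15 \cdot 0 + \left(12 + 6 \left(-3\right) - -12\right)\right) 38 = \left(0 + \left(12 - 18 + 12\right)\right) 38 = \left(0 + 6\right) 38 = 6 \cdot 38 = 228$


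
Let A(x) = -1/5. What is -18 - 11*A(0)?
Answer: -79/5 ≈ -15.800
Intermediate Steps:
A(x) = -⅕ (A(x) = -1*⅕ = -⅕)
-18 - 11*A(0) = -18 - 11*(-⅕) = -18 + 11/5 = -79/5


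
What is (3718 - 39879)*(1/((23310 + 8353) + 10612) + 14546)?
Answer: -22236561512311/42275 ≈ -5.2600e+8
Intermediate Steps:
(3718 - 39879)*(1/((23310 + 8353) + 10612) + 14546) = -36161*(1/(31663 + 10612) + 14546) = -36161*(1/42275 + 14546) = -36161*614932151/42275 = -22236561512311/42275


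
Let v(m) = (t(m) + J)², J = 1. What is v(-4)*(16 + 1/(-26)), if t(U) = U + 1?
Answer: 830/13 ≈ 63.846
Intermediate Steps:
t(U) = 1 + U
v(m) = (2 + m)² (v(m) = ((1 + m) + 1)² = (2 + m)²)
v(-4)*(16 + 1/(-26)) = (2 - 4)²*(16 + 1/(-26)) = (-2)²*(16 - 1/26) = 4*(415/26) = 830/13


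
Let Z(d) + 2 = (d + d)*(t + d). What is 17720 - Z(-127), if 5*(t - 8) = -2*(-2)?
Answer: -61504/5 ≈ -12301.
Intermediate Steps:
t = 44/5 (t = 8 + (-2*(-2))/5 = 8 + (⅕)*4 = 8 + ⅘ = 44/5 ≈ 8.8000)
Z(d) = -2 + 2*d*(44/5 + d) (Z(d) = -2 + (d + d)*(44/5 + d) = -2 + (2*d)*(44/5 + d) = -2 + 2*d*(44/5 + d))
17720 - Z(-127) = 17720 - (-2 + 2*(-127)² + (88/5)*(-127)) = 17720 - (-2 + 2*16129 - 11176/5) = 17720 - (-2 + 32258 - 11176/5) = 17720 - 1*150104/5 = 17720 - 150104/5 = -61504/5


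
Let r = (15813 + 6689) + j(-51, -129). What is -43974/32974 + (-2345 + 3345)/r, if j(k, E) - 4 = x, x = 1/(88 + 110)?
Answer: -94713801543/73469188043 ≈ -1.2892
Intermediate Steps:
x = 1/198 ≈ 0.0050505
j(k, E) = 793/198 (j(k, E) = 4 + 1/198 = 793/198)
r = 4456189/198 (r = (15813 + 6689) + 793/198 = 22502 + 793/198 = 4456189/198 ≈ 22506.)
-43974/32974 + (-2345 + 3345)/r = -43974/32974 + (-2345 + 3345)/(4456189/198) = -43974*1/32974 + 1000*(198/4456189) = -21987/16487 + 198000/4456189 = -94713801543/73469188043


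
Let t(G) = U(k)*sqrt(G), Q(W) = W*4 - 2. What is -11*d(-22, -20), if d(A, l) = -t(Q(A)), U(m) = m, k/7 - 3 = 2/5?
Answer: 3927*I*sqrt(10)/5 ≈ 2483.7*I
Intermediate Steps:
k = 119/5 (k = 21 + 7*(2/5) = 21 + 14/5 = 119/5 ≈ 23.800)
Q(W) = -2 + 4*W (Q(W) = 4*W - 2 = -2 + 4*W)
t(G) = 119*sqrt(G)/5
d(A, l) = -119*sqrt(-2 + 4*A)/5
-11*d(-22, -20) = -(-1309)*sqrt(-2 + 4*(-22))/5 = -(-1309)*sqrt(-2 - 88)/5 = -(-1309)*sqrt(-90)/5 = -(-1309)*3*I*sqrt(10)/5 = -(-3927)*I*sqrt(10)/5 = 3927*I*sqrt(10)/5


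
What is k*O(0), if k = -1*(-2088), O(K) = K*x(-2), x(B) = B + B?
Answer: 0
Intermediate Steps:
x(B) = 2*B
O(K) = -4*K (O(K) = K*(2*(-2)) = K*(-4) = -4*K)
k = 2088
k*O(0) = 2088*(-4*0) = 2088*0 = 0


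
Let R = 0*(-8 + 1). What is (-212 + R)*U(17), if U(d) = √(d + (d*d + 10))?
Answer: -424*√79 ≈ -3768.6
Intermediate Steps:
U(d) = √(10 + d + d²) (U(d) = √(d + (d² + 10)) = √(d + (10 + d²)) = √(10 + d + d²))
R = 0 (R = 0*(-7) = 0)
(-212 + R)*U(17) = (-212 + 0)*√(10 + 17 + 17²) = -212*√(10 + 17 + 289) = -424*√79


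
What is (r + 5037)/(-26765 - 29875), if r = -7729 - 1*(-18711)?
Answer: -16019/56640 ≈ -0.28282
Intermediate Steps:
r = 10982 (r = -7729 + 18711 = 10982)
(r + 5037)/(-26765 - 29875) = (10982 + 5037)/(-26765 - 29875) = 16019/(-56640) = 16019*(-1/56640) = -16019/56640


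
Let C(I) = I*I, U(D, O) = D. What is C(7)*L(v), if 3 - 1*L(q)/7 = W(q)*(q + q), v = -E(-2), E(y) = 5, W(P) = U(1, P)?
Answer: 4459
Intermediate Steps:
C(I) = I²
W(P) = 1
v = -5 (v = -1*5 = -5)
L(q) = 21 - 14*q (L(q) = 21 - 7*(q + q) = 21 - 7*2*q = 21 - 14*q)
C(7)*L(v) = 7²*(21 - 14*(-5)) = 49*(21 + 70) = 49*91 = 4459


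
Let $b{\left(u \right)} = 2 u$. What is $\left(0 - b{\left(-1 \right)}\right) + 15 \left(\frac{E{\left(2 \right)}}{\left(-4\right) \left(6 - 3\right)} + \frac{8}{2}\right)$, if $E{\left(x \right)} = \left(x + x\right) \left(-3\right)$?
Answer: $77$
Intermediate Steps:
$E{\left(x \right)} = - 6 x$ ($E{\left(x \right)} = 2 x \left(-3\right) = - 6 x$)
$\left(0 - b{\left(-1 \right)}\right) + 15 \left(\frac{E{\left(2 \right)}}{\left(-4\right) \left(6 - 3\right)} + \frac{8}{2}\right) = \left(0 - 2 \left(-1\right)\right) + 15 \left(\frac{\left(-6\right) 2}{\left(-4\right) \left(6 - 3\right)} + \frac{8}{2}\right) = \left(0 - -2\right) + 15 \left(- \frac{12}{\left(-4\right) 3} + 8 \cdot \frac{1}{2}\right) = \left(0 + 2\right) + 15 \left(- \frac{12}{-12} + 4\right) = 2 + 15 \left(\left(-12\right) \left(- \frac{1}{12}\right) + 4\right) = 2 + 15 \left(1 + 4\right) = 2 + 15 \cdot 5 = 2 + 75 = 77$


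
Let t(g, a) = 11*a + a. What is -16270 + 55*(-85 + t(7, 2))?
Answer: -19625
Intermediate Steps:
t(g, a) = 12*a
-16270 + 55*(-85 + t(7, 2)) = -16270 + 55*(-85 + 12*2) = -16270 + 55*(-85 + 24) = -16270 + 55*(-61) = -16270 - 3355 = -19625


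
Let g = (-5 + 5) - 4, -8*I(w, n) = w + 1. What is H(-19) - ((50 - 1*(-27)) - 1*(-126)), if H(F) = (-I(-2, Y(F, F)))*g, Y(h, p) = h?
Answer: -405/2 ≈ -202.50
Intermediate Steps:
I(w, n) = -1/8 - w/8 (I(w, n) = -(w + 1)/8 = -(1 + w)/8 = -1/8 - w/8)
g = -4 (g = 0 - 4 = -4)
H(F) = 1/2 (H(F) = -(-1/8 - 1/8*(-2))*(-4) = -(-1/8 + 1/4)*(-4) = -1*1/8*(-4) = -1/8*(-4) = 1/2)
H(-19) - ((50 - 1*(-27)) - 1*(-126)) = 1/2 - ((50 - 1*(-27)) - 1*(-126)) = 1/2 - ((50 + 27) + 126) = 1/2 - (77 + 126) = 1/2 - 1*203 = 1/2 - 203 = -405/2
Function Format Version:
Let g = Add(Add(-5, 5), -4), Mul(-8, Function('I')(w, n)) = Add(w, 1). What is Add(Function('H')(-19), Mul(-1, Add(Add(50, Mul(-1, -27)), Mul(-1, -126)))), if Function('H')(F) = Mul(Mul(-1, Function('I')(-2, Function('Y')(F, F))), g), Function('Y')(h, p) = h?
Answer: Rational(-405, 2) ≈ -202.50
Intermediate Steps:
Function('I')(w, n) = Add(Rational(-1, 8), Mul(Rational(-1, 8), w)) (Function('I')(w, n) = Mul(Rational(-1, 8), Add(w, 1)) = Mul(Rational(-1, 8), Add(1, w)) = Add(Rational(-1, 8), Mul(Rational(-1, 8), w)))
g = -4 (g = Add(0, -4) = -4)
Function('H')(F) = Rational(1, 2) (Function('H')(F) = Mul(Mul(-1, Add(Rational(-1, 8), Mul(Rational(-1, 8), -2))), -4) = Mul(Mul(-1, Add(Rational(-1, 8), Rational(1, 4))), -4) = Mul(Mul(-1, Rational(1, 8)), -4) = Mul(Rational(-1, 8), -4) = Rational(1, 2))
Add(Function('H')(-19), Mul(-1, Add(Add(50, Mul(-1, -27)), Mul(-1, -126)))) = Add(Rational(1, 2), Mul(-1, Add(Add(50, Mul(-1, -27)), Mul(-1, -126)))) = Add(Rational(1, 2), Mul(-1, Add(Add(50, 27), 126))) = Add(Rational(1, 2), Mul(-1, Add(77, 126))) = Add(Rational(1, 2), Mul(-1, 203)) = Add(Rational(1, 2), -203) = Rational(-405, 2)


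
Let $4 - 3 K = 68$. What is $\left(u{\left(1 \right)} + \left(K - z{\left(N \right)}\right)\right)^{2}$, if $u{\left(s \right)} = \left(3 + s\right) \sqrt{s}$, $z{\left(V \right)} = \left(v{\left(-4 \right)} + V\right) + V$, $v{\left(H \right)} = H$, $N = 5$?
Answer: $\frac{4900}{9} \approx 544.44$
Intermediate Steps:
$K = - \frac{64}{3}$ ($K = \frac{4}{3} - \frac{68}{3} = - \frac{64}{3} \approx -21.333$)
$z{\left(V \right)} = -4 + 2 V$ ($z{\left(V \right)} = \left(-4 + V\right) + V = -4 + 2 V$)
$u{\left(s \right)} = \sqrt{s} \left(3 + s\right)$
$\left(u{\left(1 \right)} + \left(K - z{\left(N \right)}\right)\right)^{2} = \left(\sqrt{1} \left(3 + 1\right) - \left(\frac{52}{3} + 10\right)\right)^{2} = \left(1 \cdot 4 - \frac{82}{3}\right)^{2} = \left(4 - \frac{82}{3}\right)^{2} = \left(- \frac{70}{3}\right)^{2} = \frac{4900}{9}$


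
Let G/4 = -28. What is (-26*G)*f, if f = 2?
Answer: 5824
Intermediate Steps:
G = -112 (G = 4*(-28) = -112)
(-26*G)*f = -26*(-112)*2 = 2912*2 = 5824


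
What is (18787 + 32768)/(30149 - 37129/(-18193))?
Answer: 312646705/182845962 ≈ 1.7099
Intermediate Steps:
(18787 + 32768)/(30149 - 37129/(-18193)) = 51555/(30149 - 37129*(-1/18193)) = 51555/(30149 + 37129/18193) = 51555/(548537886/18193) = 51555*(18193/548537886) = 312646705/182845962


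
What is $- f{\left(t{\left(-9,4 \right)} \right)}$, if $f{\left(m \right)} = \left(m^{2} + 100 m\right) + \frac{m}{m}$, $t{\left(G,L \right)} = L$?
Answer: $-417$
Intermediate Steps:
$f{\left(m \right)} = 1 + m^{2} + 100 m$ ($f{\left(m \right)} = \left(m^{2} + 100 m\right) + 1 = 1 + m^{2} + 100 m$)
$- f{\left(t{\left(-9,4 \right)} \right)} = - (1 + 4^{2} + 100 \cdot 4) = - (1 + 16 + 400) = \left(-1\right) 417 = -417$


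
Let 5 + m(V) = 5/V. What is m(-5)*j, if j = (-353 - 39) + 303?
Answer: 534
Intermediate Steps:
m(V) = -5 + 5/V
j = -89 (j = -392 + 303 = -89)
m(-5)*j = (-5 + 5/(-5))*(-89) = (-5 + 5*(-1/5))*(-89) = (-5 - 1)*(-89) = -6*(-89) = 534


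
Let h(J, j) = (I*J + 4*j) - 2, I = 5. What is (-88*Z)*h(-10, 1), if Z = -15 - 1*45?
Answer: -253440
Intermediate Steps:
h(J, j) = -2 + 4*j + 5*J (h(J, j) = (5*J + 4*j) - 2 = (4*j + 5*J) - 2 = -2 + 4*j + 5*J)
Z = -60 (Z = -15 - 45 = -60)
(-88*Z)*h(-10, 1) = (-88*(-60))*(-2 + 4*1 + 5*(-10)) = 5280*(-2 + 4 - 50) = 5280*(-48) = -253440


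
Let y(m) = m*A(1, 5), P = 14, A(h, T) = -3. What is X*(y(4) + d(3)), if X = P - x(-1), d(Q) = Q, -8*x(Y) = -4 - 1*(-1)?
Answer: -981/8 ≈ -122.63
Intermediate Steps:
x(Y) = 3/8 (x(Y) = -(-4 - 1*(-1))/8 = -(-4 + 1)/8 = -⅛*(-3) = 3/8)
y(m) = -3*m (y(m) = m*(-3) = -3*m)
X = 109/8 (X = 14 - 1*3/8 = 14 - 3/8 = 109/8 ≈ 13.625)
X*(y(4) + d(3)) = 109*(-3*4 + 3)/8 = 109*(-12 + 3)/8 = (109/8)*(-9) = -981/8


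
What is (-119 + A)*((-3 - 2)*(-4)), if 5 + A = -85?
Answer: -4180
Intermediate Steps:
A = -90 (A = -5 - 85 = -90)
(-119 + A)*((-3 - 2)*(-4)) = (-119 - 90)*((-3 - 2)*(-4)) = -(-1045)*(-4) = -209*20 = -4180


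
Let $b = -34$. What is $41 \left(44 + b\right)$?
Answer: $410$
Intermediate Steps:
$41 \left(44 + b\right) = 41 \left(44 - 34\right) = 41 \cdot 10 = 410$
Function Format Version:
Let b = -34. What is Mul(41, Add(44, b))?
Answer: 410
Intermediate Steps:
Mul(41, Add(44, b)) = Mul(41, Add(44, -34)) = Mul(41, 10) = 410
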